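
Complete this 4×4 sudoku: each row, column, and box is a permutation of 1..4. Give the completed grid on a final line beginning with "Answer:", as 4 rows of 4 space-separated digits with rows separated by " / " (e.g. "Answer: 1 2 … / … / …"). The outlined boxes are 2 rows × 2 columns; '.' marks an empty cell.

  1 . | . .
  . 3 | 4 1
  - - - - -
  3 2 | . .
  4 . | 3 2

Step 1. [r1c2∈{4}] r1c2 is down to just 4. So r1c2=4.
Step 2. [r4c2∈{1}] nothing but 1 survives at r4c2. So r4c2=1.
Step 3. [r3c3∈{1}] r3c3 has the single candidate 1 ⇒ r3c3=1.
Step 4. [r1c4∈{3}] r1c4 is down to just 3, so r1c4=3.
Step 5. [r1c3∈{2}] r1c3's peers cover all but 2, so r1c3=2.
Step 6. [r2c1∈{2}] r2c1 has the single candidate 2 ⇒ r2c1=2.
Step 7. [r3c4∈{4}] r3c4 is down to just 4, so r3c4=4.

Answer: 1 4 2 3 / 2 3 4 1 / 3 2 1 4 / 4 1 3 2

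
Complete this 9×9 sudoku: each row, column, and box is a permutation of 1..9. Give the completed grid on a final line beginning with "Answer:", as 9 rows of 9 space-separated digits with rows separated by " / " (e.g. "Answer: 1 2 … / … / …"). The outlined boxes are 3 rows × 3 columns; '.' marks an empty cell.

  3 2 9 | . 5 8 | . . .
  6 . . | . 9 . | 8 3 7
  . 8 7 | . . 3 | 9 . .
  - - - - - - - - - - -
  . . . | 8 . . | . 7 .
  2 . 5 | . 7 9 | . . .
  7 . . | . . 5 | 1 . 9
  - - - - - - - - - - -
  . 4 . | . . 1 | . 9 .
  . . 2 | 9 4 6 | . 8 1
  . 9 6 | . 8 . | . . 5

Step 1. [r1c4∈{1,4,6,7}] in row 1, 7 fits only at r1c4 ⇒ r1c4=7.
Step 2. [r7c7∈{2,3,6,7}] in row 7, 7 fits only at r7c7, so r7c7=7.
Step 3. [r7c9∈{2,3,6}] across row 7, 6 lands solely at r7c9 ⇒ r7c9=6.
Step 4. [r1c9∈{4}] r1c9 has the single candidate 4, so r1c9=4.
Step 5. [r3c9∈{2}] nothing but 2 survives at r3c9 ⇒ r3c9=2.
Step 6. [r4c9∈{3}] r4c9 has the single candidate 3. So r4c9=3.
Step 7. [r1c7∈{6}] r1c7 is down to just 6 ⇒ r1c7=6.
Step 8. [r5c7∈{4}] r5c7 is down to just 4. So r5c7=4.
Step 9. [r5c8∈{6}] r5c8 is down to just 6 ⇒ r5c8=6.
Step 10. [r6c8∈{2}] only 2 remains possible at r6c8, so r6c8=2.
Step 11. [r9c7∈{2,3}] across col 7, 2 lands solely at r9c7. So r9c7=2.
Step 12. [r9c4∈{3}] r9c4 has the single candidate 3. So r9c4=3.
Step 13. [r5c4∈{1}] nothing but 1 survives at r5c4. So r5c4=1.
Step 14. [r7c3∈{3,8}] 3 has one home in row 7: r7c3. So r7c3=3.
Step 15. [r3c5∈{1,6}] in col 5, 1 fits only at r3c5 ⇒ r3c5=1.
Step 16. [r2c2∈{1,5}] across row 2, 5 lands solely at r2c2, so r2c2=5.
Step 17. [r4c2∈{1,6}] r4c2 is the only open cell in col 2 admitting 1, so r4c2=1.
Step 18. [r4c3∈{4}] nothing but 4 survives at r4c3. So r4c3=4.
Step 19. [r2c6∈{2,4}] 4 has one home in col 6: r2c6. So r2c6=4.
Step 20. [r4c5∈{2,6}] in row 4, 6 fits only at r4c5 ⇒ r4c5=6.
Step 21. [r7c4∈{2,5}] in col 4, 5 fits only at r7c4 ⇒ r7c4=5.
Step 22. [r5c2∈{3}] r5c2 is down to just 3 ⇒ r5c2=3.
Step 23. [r6c2∈{6}] nothing but 6 survives at r6c2 ⇒ r6c2=6.
Step 24. [r2c4∈{2}] r2c4 has the single candidate 2. So r2c4=2.
Step 25. [r2c3∈{1}] r2c3 is down to just 1. So r2c3=1.
Step 26. [r6c4∈{4}] r6c4 is down to just 4. So r6c4=4.
Step 27. [r5c9∈{8}] r5c9's peers cover all but 8. So r5c9=8.
Step 28. [r7c1∈{8}] only 8 remains possible at r7c1. So r7c1=8.
Step 29. [r4c7∈{5}] r4c7 is down to just 5 ⇒ r4c7=5.
Step 30. [r4c6∈{2}] only 2 remains possible at r4c6. So r4c6=2.
Step 31. [r3c4∈{6}] only 6 remains possible at r3c4, so r3c4=6.
Step 32. [r3c8∈{5}] only 5 remains possible at r3c8. So r3c8=5.
Step 33. [r9c6∈{7}] r9c6's peers cover all but 7 ⇒ r9c6=7.
Step 34. [r6c5∈{3}] r6c5's peers cover all but 3, so r6c5=3.
Step 35. [r9c8∈{4}] r9c8 is down to just 4 ⇒ r9c8=4.
Step 36. [r8c1∈{5}] nothing but 5 survives at r8c1 ⇒ r8c1=5.
Step 37. [r8c2∈{7}] r8c2's peers cover all but 7 ⇒ r8c2=7.
Step 38. [r1c8∈{1}] only 1 remains possible at r1c8. So r1c8=1.
Step 39. [r3c1∈{4}] r3c1 has the single candidate 4 ⇒ r3c1=4.
Step 40. [r8c7∈{3}] r8c7 is down to just 3 ⇒ r8c7=3.
Step 41. [r4c1∈{9}] r4c1's peers cover all but 9. So r4c1=9.
Step 42. [r6c3∈{8}] r6c3 is down to just 8, so r6c3=8.
Step 43. [r7c5∈{2}] r7c5 has the single candidate 2 ⇒ r7c5=2.
Step 44. [r9c1∈{1}] only 1 remains possible at r9c1, so r9c1=1.

Answer: 3 2 9 7 5 8 6 1 4 / 6 5 1 2 9 4 8 3 7 / 4 8 7 6 1 3 9 5 2 / 9 1 4 8 6 2 5 7 3 / 2 3 5 1 7 9 4 6 8 / 7 6 8 4 3 5 1 2 9 / 8 4 3 5 2 1 7 9 6 / 5 7 2 9 4 6 3 8 1 / 1 9 6 3 8 7 2 4 5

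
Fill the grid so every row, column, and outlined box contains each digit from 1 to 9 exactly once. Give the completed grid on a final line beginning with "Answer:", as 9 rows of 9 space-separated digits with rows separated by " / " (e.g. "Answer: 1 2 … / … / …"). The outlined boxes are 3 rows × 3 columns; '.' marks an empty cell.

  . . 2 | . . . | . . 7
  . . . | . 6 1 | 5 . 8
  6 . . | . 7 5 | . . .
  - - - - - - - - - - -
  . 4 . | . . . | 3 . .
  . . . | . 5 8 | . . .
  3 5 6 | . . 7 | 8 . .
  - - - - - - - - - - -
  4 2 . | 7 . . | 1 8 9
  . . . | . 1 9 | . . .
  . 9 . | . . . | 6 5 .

Step 1. [r5c4∈{1,2,3,4,6,9}] 3 has one home in row 5: r5c4, so r5c4=3.
Step 2. [r1c8∈{1,3,4,6,9}] row 1 places 6 nowhere but r1c8, so r1c8=6.
Step 3. [r8c4∈{2,4,5,6,8}] across col 4, 5 lands solely at r8c4. So r8c4=5.
Step 4. [r4c4∈{1,2,6,9}] col 4 places 6 nowhere but r4c4, so r4c4=6.
Step 5. [r4c6∈{2}] r4c6 has the single candidate 2 ⇒ r4c6=2.
Step 6. [r4c5∈{9}] r4c5 has the single candidate 9, so r4c5=9.
Step 7. [r6c8∈{1,2,4,9}] r6c8 is the only open cell in row 6 admitting 9. So r6c8=9.
Step 8. [r6c9∈{1,2,4}] across row 6, 2 lands solely at r6c9. So r6c9=2.
Step 9. [r7c5∈{3}] r7c5 has the single candidate 3. So r7c5=3.
Step 10. [r9c6∈{4}] r9c6 is down to just 4 ⇒ r9c6=4.
Step 11. [r9c9∈{3}] only 3 remains possible at r9c9, so r9c9=3.
Step 12. [r8c9∈{4}] r8c9's peers cover all but 4 ⇒ r8c9=4.
Step 13. [r3c9∈{1}] r3c9's peers cover all but 1, so r3c9=1.
Step 14. [r5c1∈{1,2,7,9}] across row 5, 2 lands solely at r5c1 ⇒ r5c1=2.
Step 15. [r5c3∈{1,7,9}] r5c3 is the only open cell in row 5 admitting 9 ⇒ r5c3=9.
Step 16. [r1c1∈{1,5,8,9}] in row 1, 5 fits only at r1c1 ⇒ r1c1=5.
Step 17. [r1c2∈{1,3,8}] across row 1, 1 lands solely at r1c2, so r1c2=1.
Step 18. [r5c2∈{7}] r5c2 has the single candidate 7, so r5c2=7.
Step 19. [r2c2∈{3}] r2c2 has the single candidate 3. So r2c2=3.
Step 20. [r8c7∈{2,7}] across col 7, 7 lands solely at r8c7. So r8c7=7.
Step 21. [r3c7∈{2,4,9}] col 7 places 2 nowhere but r3c7, so r3c7=2.
Step 22. [r8c1∈{8}] r8c1 has the single candidate 8. So r8c1=8.
Step 23. [r2c8∈{4}] nothing but 4 survives at r2c8, so r2c8=4.
Step 24. [r3c4∈{4,8,9}] r3c4 is the only open cell in row 3 admitting 9, so r3c4=9.
Step 25. [r4c1∈{1}] r4c1 has the single candidate 1 ⇒ r4c1=1.
Step 26. [r6c5∈{4}] only 4 remains possible at r6c5 ⇒ r6c5=4.
Step 27. [r2c3∈{7}] only 7 remains possible at r2c3 ⇒ r2c3=7.
Step 28. [r1c5∈{8}] r1c5 is down to just 8 ⇒ r1c5=8.
Step 29. [r2c4∈{2}] r2c4's peers cover all but 2. So r2c4=2.
Step 30. [r3c3∈{4,8}] in row 3, 4 fits only at r3c3, so r3c3=4.
Step 31. [r5c9∈{6}] only 6 remains possible at r5c9 ⇒ r5c9=6.
Step 32. [r4c3∈{8}] r4c3 has the single candidate 8, so r4c3=8.
Step 33. [r5c8∈{1}] r5c8 is down to just 1, so r5c8=1.
Step 34. [r9c3∈{1}] r9c3 is down to just 1. So r9c3=1.
Step 35. [r2c1∈{9}] r2c1's peers cover all but 9, so r2c1=9.
Step 36. [r8c8∈{2}] only 2 remains possible at r8c8 ⇒ r8c8=2.
Step 37. [r7c3∈{5}] r7c3 is down to just 5. So r7c3=5.
Step 38. [r7c6∈{6}] r7c6 is down to just 6, so r7c6=6.
Step 39. [r8c2∈{6}] r8c2 is down to just 6 ⇒ r8c2=6.
Step 40. [r3c2∈{8}] r3c2 has the single candidate 8, so r3c2=8.
Step 41. [r9c5∈{2}] nothing but 2 survives at r9c5. So r9c5=2.
Step 42. [r9c4∈{8}] nothing but 8 survives at r9c4. So r9c4=8.
Step 43. [r9c1∈{7}] r9c1 is down to just 7, so r9c1=7.
Step 44. [r1c4∈{4}] r1c4 has the single candidate 4, so r1c4=4.
Step 45. [r8c3∈{3}] r8c3 has the single candidate 3, so r8c3=3.
Step 46. [r1c6∈{3}] nothing but 3 survives at r1c6, so r1c6=3.
Step 47. [r6c4∈{1}] r6c4 is down to just 1 ⇒ r6c4=1.
Step 48. [r4c8∈{7}] only 7 remains possible at r4c8 ⇒ r4c8=7.
Step 49. [r4c9∈{5}] r4c9's peers cover all but 5. So r4c9=5.
Step 50. [r1c7∈{9}] r1c7's peers cover all but 9. So r1c7=9.
Step 51. [r5c7∈{4}] r5c7's peers cover all but 4, so r5c7=4.
Step 52. [r3c8∈{3}] only 3 remains possible at r3c8. So r3c8=3.

Answer: 5 1 2 4 8 3 9 6 7 / 9 3 7 2 6 1 5 4 8 / 6 8 4 9 7 5 2 3 1 / 1 4 8 6 9 2 3 7 5 / 2 7 9 3 5 8 4 1 6 / 3 5 6 1 4 7 8 9 2 / 4 2 5 7 3 6 1 8 9 / 8 6 3 5 1 9 7 2 4 / 7 9 1 8 2 4 6 5 3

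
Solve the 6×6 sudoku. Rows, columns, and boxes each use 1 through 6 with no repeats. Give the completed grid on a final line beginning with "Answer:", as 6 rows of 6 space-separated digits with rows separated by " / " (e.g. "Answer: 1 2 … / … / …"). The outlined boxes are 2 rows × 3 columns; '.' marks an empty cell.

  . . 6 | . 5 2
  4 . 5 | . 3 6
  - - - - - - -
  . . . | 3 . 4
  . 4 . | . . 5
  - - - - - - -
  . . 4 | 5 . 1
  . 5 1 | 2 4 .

Step 1. [r6c1∈{3,6}] r6c1 is the only open cell in row 6 admitting 6. So r6c1=6.
Step 2. [r3c3∈{2}] only 2 remains possible at r3c3, so r3c3=2.
Step 3. [r4c4∈{1,6}] col 4 places 6 nowhere but r4c4, so r4c4=6.
Step 4. [r3c5∈{1}] nothing but 1 survives at r3c5. So r3c5=1.
Step 5. [r5c1∈{2,3}] 2 has one home in col 1: r5c1. So r5c1=2.
Step 6. [r4c1∈{1,3}] r4c1 is the only open cell in row 4 admitting 1 ⇒ r4c1=1.
Step 7. [r2c4∈{1}] r2c4's peers cover all but 1, so r2c4=1.
Step 8. [r5c2∈{3}] only 3 remains possible at r5c2 ⇒ r5c2=3.
Step 9. [r6c6∈{3}] only 3 remains possible at r6c6 ⇒ r6c6=3.
Step 10. [r5c5∈{6}] only 6 remains possible at r5c5 ⇒ r5c5=6.
Step 11. [r3c2∈{6}] r3c2 has the single candidate 6. So r3c2=6.
Step 12. [r2c2∈{2}] r2c2's peers cover all but 2, so r2c2=2.
Step 13. [r4c5∈{2}] only 2 remains possible at r4c5. So r4c5=2.
Step 14. [r1c1∈{3}] r1c1's peers cover all but 3. So r1c1=3.
Step 15. [r4c3∈{3}] r4c3's peers cover all but 3. So r4c3=3.
Step 16. [r1c4∈{4}] r1c4 is down to just 4 ⇒ r1c4=4.
Step 17. [r3c1∈{5}] r3c1 has the single candidate 5. So r3c1=5.
Step 18. [r1c2∈{1}] r1c2 is down to just 1 ⇒ r1c2=1.

Answer: 3 1 6 4 5 2 / 4 2 5 1 3 6 / 5 6 2 3 1 4 / 1 4 3 6 2 5 / 2 3 4 5 6 1 / 6 5 1 2 4 3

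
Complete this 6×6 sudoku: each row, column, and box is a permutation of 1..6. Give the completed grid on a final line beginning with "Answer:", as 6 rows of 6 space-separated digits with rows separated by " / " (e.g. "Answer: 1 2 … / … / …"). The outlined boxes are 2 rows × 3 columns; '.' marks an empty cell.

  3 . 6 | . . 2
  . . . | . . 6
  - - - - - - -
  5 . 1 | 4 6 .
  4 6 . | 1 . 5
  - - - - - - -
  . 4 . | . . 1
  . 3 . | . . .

Step 1. [r1c4∈{5}] r1c4 has the single candidate 5 ⇒ r1c4=5.
Step 2. [r4c5∈{2,3}] in box 4, 2 fits only at r4c5, so r4c5=2.
Step 3. [r2c2∈{1,2,5}] 5 has one home in col 2: r2c2, so r2c2=5.
Step 4. [r1c5∈{1,4}] r1c5 is the only open cell in row 1 admitting 4, so r1c5=4.
Step 5. [r6c1∈{1,2,6}] 1 has one home in row 6: r6c1. So r6c1=1.
Step 6. [r2c1∈{2}] r2c1's peers cover all but 2 ⇒ r2c1=2.
Step 7. [r6c4∈{2,6}] r6c4 is the only open cell in row 6 admitting 6. So r6c4=6.
Step 8. [r5c4∈{2,3}] r5c4 is the only open cell in col 4 admitting 2, so r5c4=2.
Step 9. [r6c5∈{5}] r6c5 is down to just 5, so r6c5=5.
Step 10. [r2c4∈{3}] r2c4's peers cover all but 3, so r2c4=3.
Step 11. [r6c3∈{2}] r6c3 is down to just 2, so r6c3=2.
Step 12. [r2c3∈{4}] only 4 remains possible at r2c3 ⇒ r2c3=4.
Step 13. [r5c5∈{3}] r5c5's peers cover all but 3. So r5c5=3.
Step 14. [r3c2∈{2}] only 2 remains possible at r3c2, so r3c2=2.
Step 15. [r4c3∈{3}] r4c3 is down to just 3. So r4c3=3.
Step 16. [r1c2∈{1}] nothing but 1 survives at r1c2. So r1c2=1.
Step 17. [r6c6∈{4}] r6c6's peers cover all but 4 ⇒ r6c6=4.
Step 18. [r2c5∈{1}] nothing but 1 survives at r2c5, so r2c5=1.
Step 19. [r3c6∈{3}] only 3 remains possible at r3c6 ⇒ r3c6=3.
Step 20. [r5c1∈{6}] r5c1 is down to just 6 ⇒ r5c1=6.
Step 21. [r5c3∈{5}] r5c3's peers cover all but 5. So r5c3=5.

Answer: 3 1 6 5 4 2 / 2 5 4 3 1 6 / 5 2 1 4 6 3 / 4 6 3 1 2 5 / 6 4 5 2 3 1 / 1 3 2 6 5 4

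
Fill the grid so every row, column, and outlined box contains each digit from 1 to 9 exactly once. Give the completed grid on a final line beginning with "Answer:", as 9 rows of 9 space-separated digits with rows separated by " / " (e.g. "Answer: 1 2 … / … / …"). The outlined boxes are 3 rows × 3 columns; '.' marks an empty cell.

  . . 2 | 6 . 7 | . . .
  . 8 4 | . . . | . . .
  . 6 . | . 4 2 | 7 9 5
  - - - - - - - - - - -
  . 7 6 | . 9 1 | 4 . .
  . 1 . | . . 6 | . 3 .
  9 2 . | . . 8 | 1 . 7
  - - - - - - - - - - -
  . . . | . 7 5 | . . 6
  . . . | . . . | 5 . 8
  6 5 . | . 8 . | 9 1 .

Step 1. [r4c9∈{2}] r4c9 is down to just 2 ⇒ r4c9=2.
Step 2. [r6c4∈{3,4,5}] across row 6, 4 lands solely at r6c4. So r6c4=4.
Step 3. [r9c4∈{2,3}] r9c4 is the only open cell in row 9 admitting 2, so r9c4=2.
Step 4. [r2c1∈{1,3,5,7}] across row 2, 7 lands solely at r2c1. So r2c1=7.
Step 5. [r1c1∈{1,3,5}] r1c1 is the only open cell in box 1 admitting 5 ⇒ r1c1=5.
Step 6. [r5c7∈{8}] r5c7 has the single candidate 8. So r5c7=8.
Step 7. [r1c7∈{3}] r1c7 is down to just 3 ⇒ r1c7=3.
Step 8. [r1c5∈{1}] only 1 remains possible at r1c5, so r1c5=1.
Step 9. [r7c3∈{1,3,8,9}] in col 3, 8 fits only at r7c3. So r7c3=8.
Step 10. [r8c3∈{1,3,7,9}] across col 3, 9 lands solely at r8c3, so r8c3=9.
Step 11. [r7c7∈{2}] r7c7 has the single candidate 2, so r7c7=2.
Step 12. [r7c8∈{4}] only 4 remains possible at r7c8. So r7c8=4.
Step 13. [r7c2∈{3}] r7c2's peers cover all but 3, so r7c2=3.
Step 14. [r5c3∈{5}] r5c3 has the single candidate 5 ⇒ r5c3=5.
Step 15. [r6c3∈{3}] r6c3 has the single candidate 3 ⇒ r6c3=3.
Step 16. [r4c4∈{3,5}] row 4 places 3 nowhere but r4c4, so r4c4=3.
Step 17. [r7c1∈{1}] r7c1 has the single candidate 1, so r7c1=1.
Step 18. [r6c5∈{5}] r6c5 is down to just 5. So r6c5=5.
Step 19. [r2c5∈{3}] r2c5 is down to just 3. So r2c5=3.
Step 20. [r8c2∈{4}] r8c2 has the single candidate 4 ⇒ r8c2=4.
Step 21. [r2c6∈{9}] nothing but 9 survives at r2c6 ⇒ r2c6=9.
Step 22. [r2c8∈{2,6}] across row 2, 2 lands solely at r2c8. So r2c8=2.
Step 23. [r9c6∈{3,4}] 4 has one home in row 9: r9c6. So r9c6=4.
Step 24. [r3c4∈{8}] only 8 remains possible at r3c4. So r3c4=8.
Step 25. [r2c9∈{1}] only 1 remains possible at r2c9. So r2c9=1.
Step 26. [r5c4∈{7}] r5c4 is down to just 7, so r5c4=7.
Step 27. [r3c1∈{3}] nothing but 3 survives at r3c1 ⇒ r3c1=3.
Step 28. [r8c6∈{3}] nothing but 3 survives at r8c6. So r8c6=3.
Step 29. [r8c5∈{6}] r8c5 has the single candidate 6 ⇒ r8c5=6.
Step 30. [r9c3∈{7}] r9c3's peers cover all but 7, so r9c3=7.
Step 31. [r1c2∈{9}] r1c2's peers cover all but 9. So r1c2=9.
Step 32. [r1c8∈{8}] only 8 remains possible at r1c8, so r1c8=8.
Step 33. [r4c1∈{8}] only 8 remains possible at r4c1 ⇒ r4c1=8.
Step 34. [r4c8∈{5}] r4c8 is down to just 5 ⇒ r4c8=5.
Step 35. [r2c4∈{5}] only 5 remains possible at r2c4 ⇒ r2c4=5.
Step 36. [r8c1∈{2}] only 2 remains possible at r8c1. So r8c1=2.
Step 37. [r5c9∈{9}] r5c9's peers cover all but 9 ⇒ r5c9=9.
Step 38. [r5c5∈{2}] nothing but 2 survives at r5c5 ⇒ r5c5=2.
Step 39. [r6c8∈{6}] r6c8 is down to just 6, so r6c8=6.
Step 40. [r3c3∈{1}] r3c3 is down to just 1. So r3c3=1.
Step 41. [r2c7∈{6}] nothing but 6 survives at r2c7 ⇒ r2c7=6.
Step 42. [r8c4∈{1}] r8c4 is down to just 1, so r8c4=1.
Step 43. [r8c8∈{7}] r8c8's peers cover all but 7 ⇒ r8c8=7.
Step 44. [r1c9∈{4}] r1c9 has the single candidate 4. So r1c9=4.
Step 45. [r5c1∈{4}] r5c1's peers cover all but 4, so r5c1=4.
Step 46. [r7c4∈{9}] nothing but 9 survives at r7c4. So r7c4=9.
Step 47. [r9c9∈{3}] nothing but 3 survives at r9c9. So r9c9=3.

Answer: 5 9 2 6 1 7 3 8 4 / 7 8 4 5 3 9 6 2 1 / 3 6 1 8 4 2 7 9 5 / 8 7 6 3 9 1 4 5 2 / 4 1 5 7 2 6 8 3 9 / 9 2 3 4 5 8 1 6 7 / 1 3 8 9 7 5 2 4 6 / 2 4 9 1 6 3 5 7 8 / 6 5 7 2 8 4 9 1 3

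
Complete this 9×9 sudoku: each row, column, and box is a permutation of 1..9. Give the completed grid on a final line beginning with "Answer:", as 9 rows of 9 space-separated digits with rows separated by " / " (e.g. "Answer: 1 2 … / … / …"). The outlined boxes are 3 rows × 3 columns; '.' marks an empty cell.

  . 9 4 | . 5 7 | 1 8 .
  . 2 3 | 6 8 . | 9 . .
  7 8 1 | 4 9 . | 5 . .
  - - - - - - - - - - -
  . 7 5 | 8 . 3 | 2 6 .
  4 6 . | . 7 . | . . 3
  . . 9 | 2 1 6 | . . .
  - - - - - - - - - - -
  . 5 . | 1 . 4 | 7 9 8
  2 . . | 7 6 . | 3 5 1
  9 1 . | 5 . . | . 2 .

Step 1. [r3c9∈{2,6}] r3c9 is the only open cell in row 3 admitting 6. So r3c9=6.
Step 2. [r9c9∈{4}] r9c9 has the single candidate 4 ⇒ r9c9=4.
Step 3. [r6c1∈{3,8}] in col 1, 8 fits only at r6c1, so r6c1=8.
Step 4. [r8c3∈{8}] r8c3 has the single candidate 8, so r8c3=8.
Step 5. [r7c1∈{3,6}] 3 has one home in col 1: r7c1. So r7c1=3.
Step 6. [r2c8∈{4,7}] r2c8 is the only open cell in row 2 admitting 4. So r2c8=4.
Step 7. [r5c4∈{9}] nothing but 9 survives at r5c4. So r5c4=9.
Step 8. [r6c9∈{5,7}] across row 6, 5 lands solely at r6c9 ⇒ r6c9=5.
Step 9. [r9c3∈{6,7}] row 9 places 7 nowhere but r9c3. So r9c3=7.
Step 10. [r1c4∈{3}] r1c4 is down to just 3, so r1c4=3.
Step 11. [r2c6∈{1}] nothing but 1 survives at r2c6, so r2c6=1.
Step 12. [r9c6∈{8}] only 8 remains possible at r9c6 ⇒ r9c6=8.
Step 13. [r3c6∈{2}] nothing but 2 survives at r3c6. So r3c6=2.
Step 14. [r4c5∈{4}] r4c5 is down to just 4. So r4c5=4.
Step 15. [r8c6∈{9}] r8c6 has the single candidate 9, so r8c6=9.
Step 16. [r9c7∈{6}] nothing but 6 survives at r9c7, so r9c7=6.
Step 17. [r3c8∈{3}] r3c8 has the single candidate 3 ⇒ r3c8=3.
Step 18. [r9c5∈{3}] only 3 remains possible at r9c5, so r9c5=3.
Step 19. [r8c2∈{4}] r8c2's peers cover all but 4 ⇒ r8c2=4.
Step 20. [r2c9∈{7}] nothing but 7 survives at r2c9 ⇒ r2c9=7.
Step 21. [r7c5∈{2}] r7c5's peers cover all but 2 ⇒ r7c5=2.
Step 22. [r5c3∈{2}] only 2 remains possible at r5c3 ⇒ r5c3=2.
Step 23. [r7c3∈{6}] r7c3 is down to just 6 ⇒ r7c3=6.
Step 24. [r5c6∈{5}] r5c6 is down to just 5 ⇒ r5c6=5.
Step 25. [r5c7∈{8}] r5c7 is down to just 8, so r5c7=8.
Step 26. [r1c9∈{2}] r1c9's peers cover all but 2, so r1c9=2.
Step 27. [r6c2∈{3}] only 3 remains possible at r6c2. So r6c2=3.
Step 28. [r4c9∈{9}] nothing but 9 survives at r4c9, so r4c9=9.
Step 29. [r5c8∈{1}] nothing but 1 survives at r5c8 ⇒ r5c8=1.
Step 30. [r2c1∈{5}] only 5 remains possible at r2c1. So r2c1=5.
Step 31. [r6c8∈{7}] nothing but 7 survives at r6c8 ⇒ r6c8=7.
Step 32. [r6c7∈{4}] r6c7 has the single candidate 4. So r6c7=4.
Step 33. [r4c1∈{1}] r4c1 has the single candidate 1. So r4c1=1.
Step 34. [r1c1∈{6}] r1c1's peers cover all but 6, so r1c1=6.

Answer: 6 9 4 3 5 7 1 8 2 / 5 2 3 6 8 1 9 4 7 / 7 8 1 4 9 2 5 3 6 / 1 7 5 8 4 3 2 6 9 / 4 6 2 9 7 5 8 1 3 / 8 3 9 2 1 6 4 7 5 / 3 5 6 1 2 4 7 9 8 / 2 4 8 7 6 9 3 5 1 / 9 1 7 5 3 8 6 2 4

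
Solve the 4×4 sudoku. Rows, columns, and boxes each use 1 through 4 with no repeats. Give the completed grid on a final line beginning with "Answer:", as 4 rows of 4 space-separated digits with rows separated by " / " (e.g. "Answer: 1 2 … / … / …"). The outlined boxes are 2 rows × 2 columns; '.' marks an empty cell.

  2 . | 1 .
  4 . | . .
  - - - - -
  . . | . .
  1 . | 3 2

Step 1. [r1c2∈{3}] nothing but 3 survives at r1c2, so r1c2=3.
Step 2. [r3c3∈{4}] r3c3 is down to just 4, so r3c3=4.
Step 3. [r4c2∈{4}] r4c2's peers cover all but 4. So r4c2=4.
Step 4. [r3c4∈{1}] r3c4 has the single candidate 1, so r3c4=1.
Step 5. [r2c3∈{2}] nothing but 2 survives at r2c3 ⇒ r2c3=2.
Step 6. [r2c2∈{1}] r2c2's peers cover all but 1. So r2c2=1.
Step 7. [r2c4∈{3}] only 3 remains possible at r2c4, so r2c4=3.
Step 8. [r3c1∈{3}] only 3 remains possible at r3c1, so r3c1=3.
Step 9. [r3c2∈{2}] nothing but 2 survives at r3c2 ⇒ r3c2=2.
Step 10. [r1c4∈{4}] only 4 remains possible at r1c4 ⇒ r1c4=4.

Answer: 2 3 1 4 / 4 1 2 3 / 3 2 4 1 / 1 4 3 2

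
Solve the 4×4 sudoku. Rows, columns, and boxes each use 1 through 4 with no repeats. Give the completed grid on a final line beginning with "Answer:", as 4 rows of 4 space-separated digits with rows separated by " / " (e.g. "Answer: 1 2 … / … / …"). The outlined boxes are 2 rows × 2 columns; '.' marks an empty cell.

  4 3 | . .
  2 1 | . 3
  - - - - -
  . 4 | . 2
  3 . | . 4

Step 1. [r4c3∈{1}] r4c3 has the single candidate 1, so r4c3=1.
Step 2. [r1c3∈{2}] nothing but 2 survives at r1c3. So r1c3=2.
Step 3. [r3c1∈{1}] r3c1 is down to just 1. So r3c1=1.
Step 4. [r2c3∈{4}] only 4 remains possible at r2c3 ⇒ r2c3=4.
Step 5. [r1c4∈{1}] r1c4's peers cover all but 1, so r1c4=1.
Step 6. [r3c3∈{3}] r3c3 has the single candidate 3, so r3c3=3.
Step 7. [r4c2∈{2}] r4c2's peers cover all but 2. So r4c2=2.

Answer: 4 3 2 1 / 2 1 4 3 / 1 4 3 2 / 3 2 1 4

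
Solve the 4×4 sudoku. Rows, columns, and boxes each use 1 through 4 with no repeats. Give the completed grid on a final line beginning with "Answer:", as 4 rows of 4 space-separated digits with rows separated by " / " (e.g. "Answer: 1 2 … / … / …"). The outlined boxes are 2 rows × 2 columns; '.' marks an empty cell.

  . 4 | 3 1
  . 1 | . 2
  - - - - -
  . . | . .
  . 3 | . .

Step 1. [r4c4∈{4}] nothing but 4 survives at r4c4, so r4c4=4.
Step 2. [r3c2∈{2}] r3c2 has the single candidate 2 ⇒ r3c2=2.
Step 3. [r4c1∈{1}] r4c1 is down to just 1. So r4c1=1.
Step 4. [r4c3∈{2}] r4c3's peers cover all but 2. So r4c3=2.
Step 5. [r1c1∈{2}] nothing but 2 survives at r1c1, so r1c1=2.
Step 6. [r3c3∈{1}] only 1 remains possible at r3c3, so r3c3=1.
Step 7. [r3c4∈{3}] nothing but 3 survives at r3c4. So r3c4=3.
Step 8. [r2c3∈{4}] r2c3's peers cover all but 4. So r2c3=4.
Step 9. [r2c1∈{3}] only 3 remains possible at r2c1 ⇒ r2c1=3.
Step 10. [r3c1∈{4}] r3c1 is down to just 4 ⇒ r3c1=4.

Answer: 2 4 3 1 / 3 1 4 2 / 4 2 1 3 / 1 3 2 4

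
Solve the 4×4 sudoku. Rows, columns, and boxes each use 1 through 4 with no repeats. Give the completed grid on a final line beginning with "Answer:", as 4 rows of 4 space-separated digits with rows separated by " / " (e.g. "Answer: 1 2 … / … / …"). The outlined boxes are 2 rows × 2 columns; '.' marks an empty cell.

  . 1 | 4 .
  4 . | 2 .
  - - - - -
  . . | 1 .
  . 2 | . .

Step 1. [r3c1∈{3}] only 3 remains possible at r3c1 ⇒ r3c1=3.
Step 2. [r4c4∈{3,4}] across row 4, 4 lands solely at r4c4, so r4c4=4.
Step 3. [r1c4∈{3}] r1c4 has the single candidate 3. So r1c4=3.
Step 4. [r3c2∈{4}] r3c2 is down to just 4, so r3c2=4.
Step 5. [r4c1∈{1}] r4c1's peers cover all but 1, so r4c1=1.
Step 6. [r4c3∈{3}] r4c3 has the single candidate 3 ⇒ r4c3=3.
Step 7. [r1c1∈{2}] r1c1's peers cover all but 2, so r1c1=2.
Step 8. [r3c4∈{2}] only 2 remains possible at r3c4 ⇒ r3c4=2.
Step 9. [r2c2∈{3}] r2c2 has the single candidate 3 ⇒ r2c2=3.
Step 10. [r2c4∈{1}] r2c4 is down to just 1, so r2c4=1.

Answer: 2 1 4 3 / 4 3 2 1 / 3 4 1 2 / 1 2 3 4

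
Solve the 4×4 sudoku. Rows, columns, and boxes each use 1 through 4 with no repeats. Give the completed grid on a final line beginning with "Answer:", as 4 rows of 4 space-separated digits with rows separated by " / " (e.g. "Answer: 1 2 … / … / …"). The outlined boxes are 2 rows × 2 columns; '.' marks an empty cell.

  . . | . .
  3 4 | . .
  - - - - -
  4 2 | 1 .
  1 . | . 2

Step 1. [r1c4∈{1,3,4}] 4 has one home in col 4: r1c4, so r1c4=4.
Step 2. [r1c3∈{2,3}] in row 1, 3 fits only at r1c3 ⇒ r1c3=3.
Step 3. [r1c1∈{2}] r1c1 is down to just 2. So r1c1=2.
Step 4. [r4c3∈{4}] r4c3 has the single candidate 4 ⇒ r4c3=4.
Step 5. [r2c4∈{1}] r2c4 is down to just 1, so r2c4=1.
Step 6. [r2c3∈{2}] r2c3's peers cover all but 2 ⇒ r2c3=2.
Step 7. [r3c4∈{3}] r3c4's peers cover all but 3. So r3c4=3.
Step 8. [r1c2∈{1}] nothing but 1 survives at r1c2 ⇒ r1c2=1.
Step 9. [r4c2∈{3}] r4c2's peers cover all but 3 ⇒ r4c2=3.

Answer: 2 1 3 4 / 3 4 2 1 / 4 2 1 3 / 1 3 4 2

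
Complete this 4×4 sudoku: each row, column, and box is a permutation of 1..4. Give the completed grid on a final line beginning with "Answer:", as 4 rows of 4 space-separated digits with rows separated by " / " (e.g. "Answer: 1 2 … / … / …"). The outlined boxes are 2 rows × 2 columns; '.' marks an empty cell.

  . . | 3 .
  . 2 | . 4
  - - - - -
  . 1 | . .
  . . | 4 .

Step 1. [r4c4∈{1,2,3}] row 4 places 1 nowhere but r4c4. So r4c4=1.
Step 2. [r3c1∈{2,3,4}] 4 has one home in row 3: r3c1 ⇒ r3c1=4.
Step 3. [r2c1∈{1,3}] row 2 places 3 nowhere but r2c1, so r2c1=3.
Step 4. [r3c3∈{2}] r3c3 is down to just 2. So r3c3=2.
Step 5. [r4c2∈{3}] r4c2 is down to just 3, so r4c2=3.
Step 6. [r1c2∈{4}] r1c2 has the single candidate 4 ⇒ r1c2=4.
Step 7. [r1c4∈{2}] nothing but 2 survives at r1c4. So r1c4=2.
Step 8. [r2c3∈{1}] r2c3 is down to just 1, so r2c3=1.
Step 9. [r1c1∈{1}] only 1 remains possible at r1c1 ⇒ r1c1=1.
Step 10. [r4c1∈{2}] r4c1 has the single candidate 2 ⇒ r4c1=2.
Step 11. [r3c4∈{3}] only 3 remains possible at r3c4 ⇒ r3c4=3.

Answer: 1 4 3 2 / 3 2 1 4 / 4 1 2 3 / 2 3 4 1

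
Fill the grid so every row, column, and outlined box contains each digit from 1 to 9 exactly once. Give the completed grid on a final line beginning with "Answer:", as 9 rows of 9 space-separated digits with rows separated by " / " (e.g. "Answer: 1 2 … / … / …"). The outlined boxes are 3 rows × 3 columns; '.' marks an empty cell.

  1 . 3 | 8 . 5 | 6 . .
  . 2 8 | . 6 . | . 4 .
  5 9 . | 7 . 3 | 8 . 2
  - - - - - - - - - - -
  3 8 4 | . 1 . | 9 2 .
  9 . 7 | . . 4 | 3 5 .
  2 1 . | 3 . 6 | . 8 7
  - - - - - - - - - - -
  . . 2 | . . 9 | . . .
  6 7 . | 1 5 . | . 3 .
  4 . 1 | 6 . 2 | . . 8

Step 1. [r1c9∈{9}] r1c9's peers cover all but 9 ⇒ r1c9=9.
Step 2. [r5c9∈{1,6}] across row 5, 1 lands solely at r5c9. So r5c9=1.
Step 3. [r8c9∈{4}] nothing but 4 survives at r8c9 ⇒ r8c9=4.
Step 4. [r1c8∈{7}] r1c8's peers cover all but 7. So r1c8=7.
Step 5. [r3c5∈{4}] r3c5 has the single candidate 4, so r3c5=4.
Step 6. [r7c8∈{1,6}] across col 8, 6 lands solely at r7c8 ⇒ r7c8=6.
Step 7. [r7c9∈{5}] r7c9 is down to just 5, so r7c9=5.
Step 8. [r5c5∈{2,8}] row 5 places 8 nowhere but r5c5, so r5c5=8.
Step 9. [r7c2∈{3}] nothing but 3 survives at r7c2. So r7c2=3.
Step 10. [r9c7∈{7}] nothing but 7 survives at r9c7, so r9c7=7.
Step 11. [r3c8∈{1}] only 1 remains possible at r3c8 ⇒ r3c8=1.
Step 12. [r7c1∈{8}] nothing but 8 survives at r7c1. So r7c1=8.
Step 13. [r4c6∈{7}] r4c6 has the single candidate 7, so r4c6=7.
Step 14. [r5c4∈{2}] r5c4 has the single candidate 2, so r5c4=2.
Step 15. [r2c1∈{7}] r2c1's peers cover all but 7. So r2c1=7.
Step 16. [r1c5∈{2}] nothing but 2 survives at r1c5 ⇒ r1c5=2.
Step 17. [r2c9∈{3}] nothing but 3 survives at r2c9 ⇒ r2c9=3.
Step 18. [r3c3∈{6}] only 6 remains possible at r3c3 ⇒ r3c3=6.
Step 19. [r2c4∈{9}] nothing but 9 survives at r2c4 ⇒ r2c4=9.
Step 20. [r8c3∈{9}] nothing but 9 survives at r8c3, so r8c3=9.
Step 21. [r6c3∈{5}] r6c3 is down to just 5 ⇒ r6c3=5.
Step 22. [r8c7∈{2}] only 2 remains possible at r8c7. So r8c7=2.
Step 23. [r9c2∈{5}] r9c2 has the single candidate 5, so r9c2=5.
Step 24. [r6c7∈{4}] r6c7 has the single candidate 4. So r6c7=4.
Step 25. [r6c5∈{9}] r6c5's peers cover all but 9 ⇒ r6c5=9.
Step 26. [r4c4∈{5}] only 5 remains possible at r4c4. So r4c4=5.
Step 27. [r7c5∈{7}] r7c5's peers cover all but 7 ⇒ r7c5=7.
Step 28. [r4c9∈{6}] r4c9 is down to just 6. So r4c9=6.
Step 29. [r8c6∈{8}] only 8 remains possible at r8c6. So r8c6=8.
Step 30. [r2c7∈{5}] nothing but 5 survives at r2c7 ⇒ r2c7=5.
Step 31. [r7c4∈{4}] r7c4 is down to just 4, so r7c4=4.
Step 32. [r1c2∈{4}] nothing but 4 survives at r1c2 ⇒ r1c2=4.
Step 33. [r9c5∈{3}] nothing but 3 survives at r9c5 ⇒ r9c5=3.
Step 34. [r5c2∈{6}] r5c2's peers cover all but 6, so r5c2=6.
Step 35. [r2c6∈{1}] r2c6's peers cover all but 1, so r2c6=1.
Step 36. [r7c7∈{1}] only 1 remains possible at r7c7. So r7c7=1.
Step 37. [r9c8∈{9}] r9c8 is down to just 9 ⇒ r9c8=9.

Answer: 1 4 3 8 2 5 6 7 9 / 7 2 8 9 6 1 5 4 3 / 5 9 6 7 4 3 8 1 2 / 3 8 4 5 1 7 9 2 6 / 9 6 7 2 8 4 3 5 1 / 2 1 5 3 9 6 4 8 7 / 8 3 2 4 7 9 1 6 5 / 6 7 9 1 5 8 2 3 4 / 4 5 1 6 3 2 7 9 8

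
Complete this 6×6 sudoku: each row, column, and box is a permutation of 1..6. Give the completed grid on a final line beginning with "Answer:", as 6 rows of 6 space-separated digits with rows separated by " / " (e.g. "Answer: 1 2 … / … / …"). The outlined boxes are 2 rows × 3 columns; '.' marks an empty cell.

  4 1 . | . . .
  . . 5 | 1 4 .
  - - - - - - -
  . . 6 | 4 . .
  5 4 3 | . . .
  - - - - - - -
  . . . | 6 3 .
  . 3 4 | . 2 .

Step 1. [r1c3∈{2}] r1c3 has the single candidate 2, so r1c3=2.
Step 2. [r3c1∈{1,2}] in box 3, 1 fits only at r3c1, so r3c1=1.
Step 3. [r3c6∈{2,3,5}] row 3 places 3 nowhere but r3c6, so r3c6=3.
Step 4. [r6c6∈{1,5}] 1 has one home in row 6: r6c6, so r6c6=1.
Step 5. [r2c2∈{6}] nothing but 6 survives at r2c2, so r2c2=6.
Step 6. [r5c2∈{2,5}] 5 has one home in col 2: r5c2. So r5c2=5.
Step 7. [r1c6∈{5,6}] r1c6 is the only open cell in col 6 admitting 5. So r1c6=5.
Step 8. [r4c6∈{2,6}] 6 has one home in col 6: r4c6, so r4c6=6.
Step 9. [r1c5∈{6}] r1c5's peers cover all but 6. So r1c5=6.
Step 10. [r3c2∈{2}] only 2 remains possible at r3c2, so r3c2=2.
Step 11. [r4c5∈{1}] r4c5's peers cover all but 1. So r4c5=1.
Step 12. [r2c6∈{2}] r2c6 has the single candidate 2 ⇒ r2c6=2.
Step 13. [r5c1∈{2}] r5c1 has the single candidate 2 ⇒ r5c1=2.
Step 14. [r2c1∈{3}] only 3 remains possible at r2c1, so r2c1=3.
Step 15. [r6c4∈{5}] r6c4 is down to just 5, so r6c4=5.
Step 16. [r5c6∈{4}] nothing but 4 survives at r5c6, so r5c6=4.
Step 17. [r5c3∈{1}] r5c3's peers cover all but 1, so r5c3=1.
Step 18. [r1c4∈{3}] r1c4's peers cover all but 3. So r1c4=3.
Step 19. [r6c1∈{6}] r6c1's peers cover all but 6. So r6c1=6.
Step 20. [r3c5∈{5}] only 5 remains possible at r3c5 ⇒ r3c5=5.
Step 21. [r4c4∈{2}] r4c4 is down to just 2, so r4c4=2.

Answer: 4 1 2 3 6 5 / 3 6 5 1 4 2 / 1 2 6 4 5 3 / 5 4 3 2 1 6 / 2 5 1 6 3 4 / 6 3 4 5 2 1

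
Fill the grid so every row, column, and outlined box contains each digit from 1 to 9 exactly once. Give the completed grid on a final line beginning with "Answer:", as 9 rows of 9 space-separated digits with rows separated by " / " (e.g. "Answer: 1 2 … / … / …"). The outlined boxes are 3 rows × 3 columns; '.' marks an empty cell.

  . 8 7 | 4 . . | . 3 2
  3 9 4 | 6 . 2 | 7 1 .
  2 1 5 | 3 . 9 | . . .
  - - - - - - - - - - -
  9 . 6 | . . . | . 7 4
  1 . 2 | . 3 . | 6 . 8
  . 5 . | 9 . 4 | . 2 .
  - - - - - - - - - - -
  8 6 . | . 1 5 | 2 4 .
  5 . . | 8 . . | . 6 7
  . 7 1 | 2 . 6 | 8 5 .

Step 1. [r4c7∈{1,3,5}] r4c7 is the only open cell in box 6 admitting 5 ⇒ r4c7=5.
Step 2. [r9c9∈{3,9}] row 9 places 3 nowhere but r9c9 ⇒ r9c9=3.
Step 3. [r7c3∈{3,9}] r7c3 is the only open cell in row 7 admitting 3 ⇒ r7c3=3.
Step 4. [r2c5∈{5,8}] in row 2, 8 fits only at r2c5. So r2c5=8.
Step 5. [r8c7∈{1,9}] row 8 places 1 nowhere but r8c7 ⇒ r8c7=1.
Step 6. [r9c1∈{4}] r9c1 has the single candidate 4 ⇒ r9c1=4.
Step 7. [r5c6∈{7}] r5c6's peers cover all but 7, so r5c6=7.
Step 8. [r4c6∈{1,8}] row 4 places 8 nowhere but r4c6. So r4c6=8.
Step 9. [r9c5∈{9}] r9c5's peers cover all but 9, so r9c5=9.
Step 10. [r1c6∈{1}] r1c6's peers cover all but 1. So r1c6=1.
Step 11. [r8c5∈{4}] r8c5 has the single candidate 4 ⇒ r8c5=4.
Step 12. [r7c9∈{9}] r7c9 has the single candidate 9 ⇒ r7c9=9.
Step 13. [r4c4∈{1}] nothing but 1 survives at r4c4. So r4c4=1.
Step 14. [r6c3∈{8}] r6c3's peers cover all but 8 ⇒ r6c3=8.
Step 15. [r8c2∈{2}] r8c2 is down to just 2 ⇒ r8c2=2.
Step 16. [r5c2∈{4}] r5c2 has the single candidate 4. So r5c2=4.
Step 17. [r1c5∈{5}] r1c5 is down to just 5, so r1c5=5.
Step 18. [r6c9∈{1}] nothing but 1 survives at r6c9, so r6c9=1.
Step 19. [r2c9∈{5}] r2c9's peers cover all but 5 ⇒ r2c9=5.
Step 20. [r8c3∈{9}] r8c3 has the single candidate 9, so r8c3=9.
Step 21. [r6c7∈{3}] nothing but 3 survives at r6c7 ⇒ r6c7=3.
Step 22. [r3c5∈{7}] r3c5 has the single candidate 7 ⇒ r3c5=7.
Step 23. [r3c9∈{6}] r3c9's peers cover all but 6. So r3c9=6.
Step 24. [r8c6∈{3}] r8c6's peers cover all but 3. So r8c6=3.
Step 25. [r1c1∈{6}] r1c1's peers cover all but 6 ⇒ r1c1=6.
Step 26. [r5c8∈{9}] r5c8 is down to just 9, so r5c8=9.
Step 27. [r6c1∈{7}] only 7 remains possible at r6c1, so r6c1=7.
Step 28. [r7c4∈{7}] only 7 remains possible at r7c4 ⇒ r7c4=7.
Step 29. [r6c5∈{6}] r6c5 is down to just 6 ⇒ r6c5=6.
Step 30. [r4c2∈{3}] r4c2 has the single candidate 3 ⇒ r4c2=3.
Step 31. [r3c8∈{8}] only 8 remains possible at r3c8 ⇒ r3c8=8.
Step 32. [r3c7∈{4}] nothing but 4 survives at r3c7. So r3c7=4.
Step 33. [r4c5∈{2}] r4c5 is down to just 2, so r4c5=2.
Step 34. [r1c7∈{9}] only 9 remains possible at r1c7 ⇒ r1c7=9.
Step 35. [r5c4∈{5}] r5c4 has the single candidate 5. So r5c4=5.

Answer: 6 8 7 4 5 1 9 3 2 / 3 9 4 6 8 2 7 1 5 / 2 1 5 3 7 9 4 8 6 / 9 3 6 1 2 8 5 7 4 / 1 4 2 5 3 7 6 9 8 / 7 5 8 9 6 4 3 2 1 / 8 6 3 7 1 5 2 4 9 / 5 2 9 8 4 3 1 6 7 / 4 7 1 2 9 6 8 5 3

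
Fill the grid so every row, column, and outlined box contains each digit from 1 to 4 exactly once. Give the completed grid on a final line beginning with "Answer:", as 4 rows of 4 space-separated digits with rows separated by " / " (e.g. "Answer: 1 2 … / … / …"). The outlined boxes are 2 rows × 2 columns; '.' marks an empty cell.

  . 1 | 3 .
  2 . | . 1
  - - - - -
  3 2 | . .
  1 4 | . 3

Step 1. [r3c4∈{4}] only 4 remains possible at r3c4. So r3c4=4.
Step 2. [r4c3∈{2}] r4c3 has the single candidate 2. So r4c3=2.
Step 3. [r2c2∈{3}] only 3 remains possible at r2c2, so r2c2=3.
Step 4. [r1c4∈{2}] nothing but 2 survives at r1c4 ⇒ r1c4=2.
Step 5. [r1c1∈{4}] only 4 remains possible at r1c1. So r1c1=4.
Step 6. [r2c3∈{4}] r2c3's peers cover all but 4 ⇒ r2c3=4.
Step 7. [r3c3∈{1}] r3c3 has the single candidate 1. So r3c3=1.

Answer: 4 1 3 2 / 2 3 4 1 / 3 2 1 4 / 1 4 2 3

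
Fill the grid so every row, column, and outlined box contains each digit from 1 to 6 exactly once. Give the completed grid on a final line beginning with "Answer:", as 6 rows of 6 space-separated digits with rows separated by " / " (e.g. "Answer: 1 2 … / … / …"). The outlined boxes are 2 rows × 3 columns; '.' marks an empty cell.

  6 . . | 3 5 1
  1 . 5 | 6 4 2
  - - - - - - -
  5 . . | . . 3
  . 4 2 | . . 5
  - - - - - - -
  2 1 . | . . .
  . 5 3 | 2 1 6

Step 1. [r3c2∈{6}] nothing but 6 survives at r3c2. So r3c2=6.
Step 2. [r3c4∈{1,4}] 4 has one home in row 3: r3c4. So r3c4=4.
Step 3. [r5c3∈{4,6}] across row 5, 6 lands solely at r5c3 ⇒ r5c3=6.
Step 4. [r2c2∈{3}] nothing but 3 survives at r2c2 ⇒ r2c2=3.
Step 5. [r5c6∈{4}] r5c6 is down to just 4 ⇒ r5c6=4.
Step 6. [r3c5∈{2}] r3c5 has the single candidate 2 ⇒ r3c5=2.
Step 7. [r4c4∈{1}] r4c4's peers cover all but 1. So r4c4=1.
Step 8. [r4c1∈{3}] r4c1's peers cover all but 3. So r4c1=3.
Step 9. [r4c5∈{6}] r4c5's peers cover all but 6, so r4c5=6.
Step 10. [r1c2∈{2}] nothing but 2 survives at r1c2. So r1c2=2.
Step 11. [r1c3∈{4}] r1c3 has the single candidate 4, so r1c3=4.
Step 12. [r6c1∈{4}] r6c1 is down to just 4. So r6c1=4.
Step 13. [r3c3∈{1}] r3c3's peers cover all but 1, so r3c3=1.
Step 14. [r5c5∈{3}] r5c5 is down to just 3, so r5c5=3.
Step 15. [r5c4∈{5}] r5c4 has the single candidate 5, so r5c4=5.

Answer: 6 2 4 3 5 1 / 1 3 5 6 4 2 / 5 6 1 4 2 3 / 3 4 2 1 6 5 / 2 1 6 5 3 4 / 4 5 3 2 1 6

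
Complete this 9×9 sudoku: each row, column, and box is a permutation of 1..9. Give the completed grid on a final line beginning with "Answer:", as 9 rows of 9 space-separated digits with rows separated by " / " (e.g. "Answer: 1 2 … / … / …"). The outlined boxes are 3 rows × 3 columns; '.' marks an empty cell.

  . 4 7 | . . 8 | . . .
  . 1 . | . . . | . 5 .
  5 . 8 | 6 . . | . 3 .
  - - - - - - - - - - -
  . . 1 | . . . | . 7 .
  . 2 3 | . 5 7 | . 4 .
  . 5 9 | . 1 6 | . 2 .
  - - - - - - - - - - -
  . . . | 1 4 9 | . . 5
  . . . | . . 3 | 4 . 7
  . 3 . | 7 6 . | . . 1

Step 1. [r3c2∈{9}] r3c2 has the single candidate 9, so r3c2=9.
Step 2. [r5c7∈{1,6,8,9}] r5c7 is the only open cell in row 5 admitting 1. So r5c7=1.
Step 3. [r7c7∈{2,3,6,8}] 3 has one home in row 7: r7c7. So r7c7=3.
Step 4. [r6c7∈{8}] r6c7's peers cover all but 8 ⇒ r6c7=8.
Step 5. [r9c7∈{2,9}] box 9 places 2 nowhere but r9c7. So r9c7=2.
Step 6. [r1c4∈{2,3,5,9}] r1c4 is the only open cell in row 1 admitting 5 ⇒ r1c4=5.
Step 7. [r2c9∈{2,4,6,8,9}] row 2 places 8 nowhere but r2c9 ⇒ r2c9=8.
Step 8. [r8c1∈{1,2,6,8,9}] 1 has one home in row 8: r8c1. So r8c1=1.
Step 9. [r8c8∈{6,8,9}] r8c8 is the only open cell in row 8 admitting 9, so r8c8=9.
Step 10. [r7c8∈{6,8}] across box 9, 6 lands solely at r7c8 ⇒ r7c8=6.
Step 11. [r8c3∈{2,5,6}] in row 8, 5 fits only at r8c3 ⇒ r8c3=5.
Step 12. [r2c3∈{2,6}] in col 3, 6 fits only at r2c3. So r2c3=6.
Step 13. [r3c7∈{7}] r3c7's peers cover all but 7 ⇒ r3c7=7.
Step 14. [r3c5∈{2}] r3c5 is down to just 2, so r3c5=2.
Step 15. [r2c7∈{9}] only 9 remains possible at r2c7. So r2c7=9.
Step 16. [r2c1∈{2,3}] 2 has one home in row 2: r2c1 ⇒ r2c1=2.
Step 17. [r8c5∈{8}] r8c5 has the single candidate 8, so r8c5=8.
Step 18. [r2c6∈{4}] r2c6 has the single candidate 4 ⇒ r2c6=4.
Step 19. [r2c4∈{3}] r2c4 is down to just 3, so r2c4=3.
Step 20. [r7c2∈{7,8}] r7c2 is the only open cell in col 2 admitting 7. So r7c2=7.
Step 21. [r4c2∈{6,8}] in col 2, 8 fits only at r4c2. So r4c2=8.
Step 22. [r1c7∈{6}] r1c7's peers cover all but 6, so r1c7=6.
Step 23. [r9c1∈{4,8,9}] row 9 places 9 nowhere but r9c1. So r9c1=9.
Step 24. [r5c1∈{6}] r5c1 is down to just 6, so r5c1=6.
Step 25. [r4c1∈{4}] r4c1 is down to just 4 ⇒ r4c1=4.
Step 26. [r4c5∈{3,9}] across col 5, 3 lands solely at r4c5 ⇒ r4c5=3.
Step 27. [r5c9∈{9}] only 9 remains possible at r5c9. So r5c9=9.
Step 28. [r4c4∈{2,9}] 9 has one home in row 4: r4c4, so r4c4=9.
Step 29. [r1c1∈{3}] only 3 remains possible at r1c1, so r1c1=3.
Step 30. [r1c5∈{9}] r1c5's peers cover all but 9 ⇒ r1c5=9.
Step 31. [r9c6∈{5}] only 5 remains possible at r9c6. So r9c6=5.
Step 32. [r4c7∈{5}] r4c7 is down to just 5, so r4c7=5.
Step 33. [r1c9∈{2}] r1c9's peers cover all but 2. So r1c9=2.
Step 34. [r1c8∈{1}] r1c8 has the single candidate 1, so r1c8=1.
Step 35. [r4c6∈{2}] r4c6's peers cover all but 2 ⇒ r4c6=2.
Step 36. [r7c1∈{8}] only 8 remains possible at r7c1 ⇒ r7c1=8.
Step 37. [r3c6∈{1}] only 1 remains possible at r3c6. So r3c6=1.
Step 38. [r6c9∈{3}] nothing but 3 survives at r6c9, so r6c9=3.
Step 39. [r4c9∈{6}] r4c9 is down to just 6, so r4c9=6.
Step 40. [r6c4∈{4}] r6c4 is down to just 4 ⇒ r6c4=4.
Step 41. [r9c3∈{4}] nothing but 4 survives at r9c3. So r9c3=4.
Step 42. [r7c3∈{2}] r7c3's peers cover all but 2 ⇒ r7c3=2.
Step 43. [r2c5∈{7}] nothing but 7 survives at r2c5 ⇒ r2c5=7.
Step 44. [r8c2∈{6}] nothing but 6 survives at r8c2 ⇒ r8c2=6.
Step 45. [r9c8∈{8}] nothing but 8 survives at r9c8. So r9c8=8.
Step 46. [r3c9∈{4}] r3c9's peers cover all but 4. So r3c9=4.
Step 47. [r6c1∈{7}] r6c1 has the single candidate 7. So r6c1=7.
Step 48. [r8c4∈{2}] r8c4's peers cover all but 2 ⇒ r8c4=2.
Step 49. [r5c4∈{8}] only 8 remains possible at r5c4 ⇒ r5c4=8.

Answer: 3 4 7 5 9 8 6 1 2 / 2 1 6 3 7 4 9 5 8 / 5 9 8 6 2 1 7 3 4 / 4 8 1 9 3 2 5 7 6 / 6 2 3 8 5 7 1 4 9 / 7 5 9 4 1 6 8 2 3 / 8 7 2 1 4 9 3 6 5 / 1 6 5 2 8 3 4 9 7 / 9 3 4 7 6 5 2 8 1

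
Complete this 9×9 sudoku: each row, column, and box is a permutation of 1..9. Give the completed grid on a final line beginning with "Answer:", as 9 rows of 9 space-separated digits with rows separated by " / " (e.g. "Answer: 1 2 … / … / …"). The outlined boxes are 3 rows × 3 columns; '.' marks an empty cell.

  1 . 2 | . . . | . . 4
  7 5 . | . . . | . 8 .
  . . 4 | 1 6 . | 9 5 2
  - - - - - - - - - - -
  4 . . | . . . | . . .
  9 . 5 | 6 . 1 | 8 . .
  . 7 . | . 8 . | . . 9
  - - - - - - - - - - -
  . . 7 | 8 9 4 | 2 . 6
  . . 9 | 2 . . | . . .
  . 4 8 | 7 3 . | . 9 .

Step 1. [r4c2∈{1,2,3,6,8}] row 4 places 8 nowhere but r4c2 ⇒ r4c2=8.
Step 2. [r3c2∈{3}] nothing but 3 survives at r3c2, so r3c2=3.
Step 3. [r8c5∈{1,5}] r8c5 is the only open cell in col 5 admitting 1, so r8c5=1.
Step 4. [r1c6∈{3,5,7,8,9}] 8 has one home in row 1: r1c6 ⇒ r1c6=8.
Step 5. [r2c3∈{6}] r2c3 is down to just 6. So r2c3=6.
Step 6. [r6c1∈{2,3,6}] in box 4, 6 fits only at r6c1, so r6c1=6.
Step 7. [r7c1∈{3,5}] row 7 places 5 nowhere but r7c1, so r7c1=5.
Step 8. [r7c8∈{1,3}] in row 7, 3 fits only at r7c8. So r7c8=3.
Step 9. [r5c9∈{3,7}] r5c9 is the only open cell in row 5 admitting 3 ⇒ r5c9=3.
Step 10. [r2c9∈{1}] r2c9 has the single candidate 1 ⇒ r2c9=1.
Step 11. [r9c9∈{5}] r9c9 is down to just 5. So r9c9=5.
Step 12. [r4c9∈{7}] nothing but 7 survives at r4c9 ⇒ r4c9=7.
Step 13. [r8c6∈{5,6}] row 8 places 5 nowhere but r8c6. So r8c6=5.
Step 14. [r5c5∈{2,4,7}] 7 has one home in row 5: r5c5. So r5c5=7.
Step 15. [r6c4∈{3,4,5}] 4 has one home in box 5: r6c4, so r6c4=4.
Step 16. [r2c7∈{3}] r2c7 has the single candidate 3 ⇒ r2c7=3.
Step 17. [r1c4∈{3,5,9}] across row 1, 3 lands solely at r1c4. So r1c4=3.
Step 18. [r4c4∈{5,9}] 5 has one home in col 4: r4c4 ⇒ r4c4=5.
Step 19. [r4c5∈{2}] nothing but 2 survives at r4c5 ⇒ r4c5=2.
Step 20. [r6c8∈{1,2}] 2 has one home in row 6: r6c8 ⇒ r6c8=2.
Step 21. [r4c8∈{1,6}] in col 8, 1 fits only at r4c8 ⇒ r4c8=1.
Step 22. [r4c6∈{3,9}] r4c6 is the only open cell in row 4 admitting 9 ⇒ r4c6=9.
Step 23. [r1c8∈{6,7}] across col 8, 6 lands solely at r1c8, so r1c8=6.
Step 24. [r8c8∈{4,7}] col 8 places 7 nowhere but r8c8. So r8c8=7.
Step 25. [r6c6∈{3}] nothing but 3 survives at r6c6 ⇒ r6c6=3.
Step 26. [r8c7∈{4}] r8c7's peers cover all but 4, so r8c7=4.
Step 27. [r9c1∈{2}] nothing but 2 survives at r9c1. So r9c1=2.
Step 28. [r4c3∈{3}] only 3 remains possible at r4c3 ⇒ r4c3=3.
Step 29. [r3c1∈{8}] r3c1's peers cover all but 8. So r3c1=8.
Step 30. [r2c4∈{9}] r2c4 has the single candidate 9, so r2c4=9.
Step 31. [r9c6∈{6}] nothing but 6 survives at r9c6 ⇒ r9c6=6.
Step 32. [r8c2∈{6}] r8c2 has the single candidate 6, so r8c2=6.
Step 33. [r1c5∈{5}] nothing but 5 survives at r1c5, so r1c5=5.
Step 34. [r8c1∈{3}] only 3 remains possible at r8c1 ⇒ r8c1=3.
Step 35. [r6c7∈{5}] only 5 remains possible at r6c7 ⇒ r6c7=5.
Step 36. [r1c7∈{7}] r1c7's peers cover all but 7, so r1c7=7.
Step 37. [r6c3∈{1}] r6c3's peers cover all but 1. So r6c3=1.
Step 38. [r2c6∈{2}] r2c6 has the single candidate 2 ⇒ r2c6=2.
Step 39. [r4c7∈{6}] r4c7's peers cover all but 6 ⇒ r4c7=6.
Step 40. [r8c9∈{8}] only 8 remains possible at r8c9 ⇒ r8c9=8.
Step 41. [r7c2∈{1}] only 1 remains possible at r7c2. So r7c2=1.
Step 42. [r1c2∈{9}] r1c2 is down to just 9. So r1c2=9.
Step 43. [r3c6∈{7}] r3c6's peers cover all but 7, so r3c6=7.
Step 44. [r9c7∈{1}] r9c7's peers cover all but 1, so r9c7=1.
Step 45. [r2c5∈{4}] r2c5 has the single candidate 4 ⇒ r2c5=4.
Step 46. [r5c2∈{2}] only 2 remains possible at r5c2, so r5c2=2.
Step 47. [r5c8∈{4}] r5c8 is down to just 4. So r5c8=4.

Answer: 1 9 2 3 5 8 7 6 4 / 7 5 6 9 4 2 3 8 1 / 8 3 4 1 6 7 9 5 2 / 4 8 3 5 2 9 6 1 7 / 9 2 5 6 7 1 8 4 3 / 6 7 1 4 8 3 5 2 9 / 5 1 7 8 9 4 2 3 6 / 3 6 9 2 1 5 4 7 8 / 2 4 8 7 3 6 1 9 5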